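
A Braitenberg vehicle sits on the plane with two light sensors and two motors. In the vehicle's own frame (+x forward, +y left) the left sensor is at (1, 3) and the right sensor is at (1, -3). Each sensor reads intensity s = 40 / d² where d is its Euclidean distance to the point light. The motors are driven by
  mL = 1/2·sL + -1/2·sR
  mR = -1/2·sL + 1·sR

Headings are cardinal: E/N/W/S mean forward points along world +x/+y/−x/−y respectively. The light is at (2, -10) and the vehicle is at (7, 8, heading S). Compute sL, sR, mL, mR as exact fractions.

40/353 40/293 -1200/103429 8260/103429

left sensor world pos  = (10, 7); dL² = 353
right sensor world pos = (4, 7); dR² = 293
sL = 40/353 = 40/353
sR = 40/293 = 40/293
mL = 1/2·sL + -1/2·sR = -1200/103429
mR = -1/2·sL + 1·sR = 8260/103429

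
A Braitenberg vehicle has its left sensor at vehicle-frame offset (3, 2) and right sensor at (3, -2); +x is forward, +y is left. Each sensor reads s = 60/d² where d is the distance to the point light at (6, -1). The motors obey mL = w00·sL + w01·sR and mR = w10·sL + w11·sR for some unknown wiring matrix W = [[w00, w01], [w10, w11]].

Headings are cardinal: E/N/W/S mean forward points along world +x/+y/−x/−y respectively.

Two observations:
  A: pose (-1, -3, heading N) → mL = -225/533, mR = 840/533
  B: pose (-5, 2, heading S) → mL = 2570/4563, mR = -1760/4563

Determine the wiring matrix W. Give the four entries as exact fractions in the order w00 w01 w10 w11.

1 -1/2 -1 1

obs A: pose=(-1,-3,N) → sL=30/41, sR=30/13, mL=-225/533, mR=840/533
obs B: pose=(-5,2,S) → sL=20/27, sR=60/169, mL=2570/4563, mR=-1760/4563
sensor matrix S = [[30/41, 30/13], [20/27, 60/169]]; det S = -90400/62361
solve [mL_A; mL_B] = S·[w00; w01] and [mR_A; mR_B] = S·[w10; w11]:
  w00 = 1, w01 = -1/2, w10 = -1, w11 = 1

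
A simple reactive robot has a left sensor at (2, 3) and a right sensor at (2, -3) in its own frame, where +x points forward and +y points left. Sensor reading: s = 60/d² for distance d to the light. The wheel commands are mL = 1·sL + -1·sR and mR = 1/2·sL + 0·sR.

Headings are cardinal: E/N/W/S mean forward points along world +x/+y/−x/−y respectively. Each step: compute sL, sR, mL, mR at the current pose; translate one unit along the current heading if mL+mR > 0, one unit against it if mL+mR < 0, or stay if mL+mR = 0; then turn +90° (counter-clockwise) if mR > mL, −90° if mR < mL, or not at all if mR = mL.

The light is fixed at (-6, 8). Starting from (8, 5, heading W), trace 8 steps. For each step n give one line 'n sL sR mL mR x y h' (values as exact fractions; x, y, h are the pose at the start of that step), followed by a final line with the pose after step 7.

n=0: pose=(8,5,W); sL=1/3, sR=5/12; mL=-1/12, mR=1/6; mL+mR=1/12 → advance +1; mR−mL=1/4 → turn +1·90°
n=1: pose=(7,5,S); sL=60/281, sR=12/25; mL=-1872/7025, mR=30/281; mL+mR=-1122/7025 → advance -1; mR−mL=2622/7025 → turn +1·90°
n=2: pose=(7,6,E); sL=30/113, sR=6/25; mL=72/2825, mR=15/113; mL+mR=447/2825 → advance +1; mR−mL=303/2825 → turn +1·90°
n=3: pose=(8,6,N); sL=60/121, sR=60/289; mL=10080/34969, mR=30/121; mL+mR=18750/34969 → advance +1; mR−mL=-1410/34969 → turn -1·90°
n=4: pose=(8,7,E); sL=3/13, sR=15/68; mL=9/884, mR=3/26; mL+mR=111/884 → advance +1; mR−mL=93/884 → turn +1·90°
n=5: pose=(9,7,N); sL=12/29, sR=12/65; mL=432/1885, mR=6/29; mL+mR=822/1885 → advance +1; mR−mL=-42/1885 → turn -1·90°
n=6: pose=(9,8,E); sL=30/149, sR=30/149; mL=0, mR=15/149; mL+mR=15/149 → advance +1; mR−mL=15/149 → turn +1·90°
n=7: pose=(10,8,N); sL=60/173, sR=12/73; mL=2304/12629, mR=30/173; mL+mR=4494/12629 → advance +1; mR−mL=-114/12629 → turn -1·90°

0 1/3 5/12 -1/12 1/6 8 5 W
1 60/281 12/25 -1872/7025 30/281 7 5 S
2 30/113 6/25 72/2825 15/113 7 6 E
3 60/121 60/289 10080/34969 30/121 8 6 N
4 3/13 15/68 9/884 3/26 8 7 E
5 12/29 12/65 432/1885 6/29 9 7 N
6 30/149 30/149 0 15/149 9 8 E
7 60/173 12/73 2304/12629 30/173 10 8 N
final 10 9 E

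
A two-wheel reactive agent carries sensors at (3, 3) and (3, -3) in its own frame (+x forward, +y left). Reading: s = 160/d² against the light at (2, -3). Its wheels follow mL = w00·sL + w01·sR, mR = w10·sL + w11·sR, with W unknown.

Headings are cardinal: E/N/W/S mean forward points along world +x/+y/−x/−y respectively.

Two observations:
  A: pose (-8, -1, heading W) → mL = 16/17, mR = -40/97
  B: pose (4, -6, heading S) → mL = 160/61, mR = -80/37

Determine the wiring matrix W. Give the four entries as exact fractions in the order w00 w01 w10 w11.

obs A: pose=(-8,-1,W) → sL=16/17, sR=80/97, mL=16/17, mR=-40/97
obs B: pose=(4,-6,S) → sL=160/61, sR=160/37, mL=160/61, mR=-80/37
sensor matrix S = [[16/17, 80/97], [160/61, 160/37]]; det S = 7096320/3721793
solve [mL_A; mL_B] = S·[w00; w01] and [mR_A; mR_B] = S·[w10; w11]:
  w00 = 1, w01 = 0, w10 = 0, w11 = -1/2

1 0 0 -1/2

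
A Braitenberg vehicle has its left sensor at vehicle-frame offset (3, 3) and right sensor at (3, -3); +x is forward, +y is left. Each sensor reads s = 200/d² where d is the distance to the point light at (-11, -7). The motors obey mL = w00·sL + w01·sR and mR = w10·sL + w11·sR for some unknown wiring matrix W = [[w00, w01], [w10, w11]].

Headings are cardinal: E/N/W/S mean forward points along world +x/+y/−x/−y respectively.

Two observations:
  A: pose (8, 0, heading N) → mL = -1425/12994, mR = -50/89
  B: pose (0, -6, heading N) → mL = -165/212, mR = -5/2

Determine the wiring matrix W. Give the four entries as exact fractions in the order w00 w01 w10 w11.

-1/2 1/2 -1 0

obs A: pose=(8,0,N) → sL=50/89, sR=25/73, mL=-1425/12994, mR=-50/89
obs B: pose=(0,-6,N) → sL=5/2, sR=50/53, mL=-165/212, mR=-5/2
sensor matrix S = [[50/89, 25/73], [5/2, 50/53]]; det S = -224625/688682
solve [mL_A; mL_B] = S·[w00; w01] and [mR_A; mR_B] = S·[w10; w11]:
  w00 = -1/2, w01 = 1/2, w10 = -1, w11 = 0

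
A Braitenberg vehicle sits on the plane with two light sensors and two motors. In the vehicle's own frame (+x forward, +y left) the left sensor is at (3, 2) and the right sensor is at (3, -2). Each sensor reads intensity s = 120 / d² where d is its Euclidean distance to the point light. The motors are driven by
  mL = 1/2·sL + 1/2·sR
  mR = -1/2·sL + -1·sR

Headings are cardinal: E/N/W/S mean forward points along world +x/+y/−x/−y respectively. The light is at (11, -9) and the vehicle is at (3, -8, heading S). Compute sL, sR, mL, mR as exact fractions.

3 15/13 27/13 -69/26

left sensor world pos  = (5, -11); dL² = 40
right sensor world pos = (1, -11); dR² = 104
sL = 120/40 = 3
sR = 120/104 = 15/13
mL = 1/2·sL + 1/2·sR = 27/13
mR = -1/2·sL + -1·sR = -69/26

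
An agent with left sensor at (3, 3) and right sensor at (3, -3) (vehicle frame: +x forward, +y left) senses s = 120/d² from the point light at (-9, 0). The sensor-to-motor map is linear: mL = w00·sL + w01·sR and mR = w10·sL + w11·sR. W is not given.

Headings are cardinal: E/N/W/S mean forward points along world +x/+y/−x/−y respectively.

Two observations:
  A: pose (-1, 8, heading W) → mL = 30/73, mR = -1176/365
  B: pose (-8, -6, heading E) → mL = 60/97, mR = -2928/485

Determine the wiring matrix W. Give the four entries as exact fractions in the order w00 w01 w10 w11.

0 1/2 -1 -1

obs A: pose=(-1,8,W) → sL=12/5, sR=60/73, mL=30/73, mR=-1176/365
obs B: pose=(-8,-6,E) → sL=24/5, sR=120/97, mL=60/97, mR=-2928/485
sensor matrix S = [[12/5, 60/73], [24/5, 120/97]]; det S = -6912/7081
solve [mL_A; mL_B] = S·[w00; w01] and [mR_A; mR_B] = S·[w10; w11]:
  w00 = 0, w01 = 1/2, w10 = -1, w11 = -1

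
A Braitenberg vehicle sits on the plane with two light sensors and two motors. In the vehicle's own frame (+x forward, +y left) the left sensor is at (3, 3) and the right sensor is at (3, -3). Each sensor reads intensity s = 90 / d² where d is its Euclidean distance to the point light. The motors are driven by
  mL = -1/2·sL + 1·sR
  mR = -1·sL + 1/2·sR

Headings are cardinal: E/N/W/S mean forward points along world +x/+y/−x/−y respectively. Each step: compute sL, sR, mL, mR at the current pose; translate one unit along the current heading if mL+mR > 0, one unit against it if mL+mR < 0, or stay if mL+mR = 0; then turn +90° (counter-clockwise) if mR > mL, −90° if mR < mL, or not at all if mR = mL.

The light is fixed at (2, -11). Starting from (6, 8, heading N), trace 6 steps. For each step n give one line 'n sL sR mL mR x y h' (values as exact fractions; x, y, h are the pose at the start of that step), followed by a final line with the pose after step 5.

0 18/97 90/533 3933/51701 -5229/51701 6 8 N
1 9/49 45/137 3177/13426 -261/13426 6 7 E
2 90/289 90/229 15705/66181 -7605/66181 7 7 S
3 9/20 45/202 -9/4040 -171/505 7 6 W
4 90/409 90/481 15165/196729 -24885/196729 8 6 N
5 45/221 9/25 2853/11050 -261/11050 8 5 E
final 9 5 S

n=0: pose=(6,8,N); sL=18/97, sR=90/533; mL=3933/51701, mR=-5229/51701; mL+mR=-1296/51701 → advance -1; mR−mL=-9162/51701 → turn -1·90°
n=1: pose=(6,7,E); sL=9/49, sR=45/137; mL=3177/13426, mR=-261/13426; mL+mR=1458/6713 → advance +1; mR−mL=-1719/6713 → turn -1·90°
n=2: pose=(7,7,S); sL=90/289, sR=90/229; mL=15705/66181, mR=-7605/66181; mL+mR=8100/66181 → advance +1; mR−mL=-23310/66181 → turn -1·90°
n=3: pose=(7,6,W); sL=9/20, sR=45/202; mL=-9/4040, mR=-171/505; mL+mR=-1377/4040 → advance -1; mR−mL=-1359/4040 → turn -1·90°
n=4: pose=(8,6,N); sL=90/409, sR=90/481; mL=15165/196729, mR=-24885/196729; mL+mR=-9720/196729 → advance -1; mR−mL=-40050/196729 → turn -1·90°
n=5: pose=(8,5,E); sL=45/221, sR=9/25; mL=2853/11050, mR=-261/11050; mL+mR=1296/5525 → advance +1; mR−mL=-1557/5525 → turn -1·90°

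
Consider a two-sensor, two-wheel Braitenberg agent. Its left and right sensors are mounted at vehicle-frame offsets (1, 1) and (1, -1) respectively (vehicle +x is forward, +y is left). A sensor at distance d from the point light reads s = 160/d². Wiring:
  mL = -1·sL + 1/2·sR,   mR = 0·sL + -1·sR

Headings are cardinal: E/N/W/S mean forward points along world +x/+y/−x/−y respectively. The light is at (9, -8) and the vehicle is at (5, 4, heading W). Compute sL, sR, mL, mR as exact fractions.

80/73 80/97 -4840/7081 -80/97

left sensor world pos  = (4, 3); dL² = 146
right sensor world pos = (4, 5); dR² = 194
sL = 160/146 = 80/73
sR = 160/194 = 80/97
mL = -1·sL + 1/2·sR = -4840/7081
mR = 0·sL + -1·sR = -80/97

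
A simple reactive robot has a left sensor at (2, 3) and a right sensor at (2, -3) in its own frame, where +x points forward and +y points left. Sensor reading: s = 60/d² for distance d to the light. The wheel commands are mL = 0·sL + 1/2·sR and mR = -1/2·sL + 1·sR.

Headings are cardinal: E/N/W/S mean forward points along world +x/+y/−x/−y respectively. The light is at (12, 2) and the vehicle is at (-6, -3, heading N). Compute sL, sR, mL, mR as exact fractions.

2/15 10/39 5/39 37/195

left sensor world pos  = (-9, -1); dL² = 450
right sensor world pos = (-3, -1); dR² = 234
sL = 60/450 = 2/15
sR = 60/234 = 10/39
mL = 0·sL + 1/2·sR = 5/39
mR = -1/2·sL + 1·sR = 37/195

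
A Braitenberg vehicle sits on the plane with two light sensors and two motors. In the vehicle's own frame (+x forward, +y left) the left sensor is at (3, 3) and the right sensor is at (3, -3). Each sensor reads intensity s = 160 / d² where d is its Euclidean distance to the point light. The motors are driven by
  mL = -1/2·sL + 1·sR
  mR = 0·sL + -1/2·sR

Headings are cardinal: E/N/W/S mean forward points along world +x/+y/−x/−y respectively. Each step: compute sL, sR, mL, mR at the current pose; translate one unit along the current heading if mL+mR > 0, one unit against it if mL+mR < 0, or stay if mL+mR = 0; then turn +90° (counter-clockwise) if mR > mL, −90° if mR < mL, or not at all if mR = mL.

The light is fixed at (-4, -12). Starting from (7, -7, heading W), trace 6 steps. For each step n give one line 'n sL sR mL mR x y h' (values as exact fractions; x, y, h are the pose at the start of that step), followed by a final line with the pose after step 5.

n=0: pose=(7,-7,W); sL=40/17, sR=5/4; mL=5/68, mR=-5/8; mL+mR=-75/136 → advance -1; mR−mL=-95/136 → turn -1·90°
n=1: pose=(8,-7,N); sL=32/29, sR=160/289; mL=16/8381, mR=-80/289; mL+mR=-2304/8381 → advance -1; mR−mL=-2336/8381 → turn -1·90°
n=2: pose=(8,-8,E); sL=80/137, sR=80/113; mL=6440/15481, mR=-40/113; mL+mR=960/15481 → advance +1; mR−mL=-11920/15481 → turn -1·90°
n=3: pose=(9,-8,S); sL=160/257, sR=160/101; mL=33040/25957, mR=-80/101; mL+mR=12480/25957 → advance +1; mR−mL=-53600/25957 → turn -1·90°
n=4: pose=(9,-9,W); sL=8/5, sR=20/17; mL=32/85, mR=-10/17; mL+mR=-18/85 → advance -1; mR−mL=-82/85 → turn -1·90°
n=5: pose=(10,-9,N); sL=160/157, sR=32/65; mL=-176/10205, mR=-16/65; mL+mR=-2688/10205 → advance -1; mR−mL=-2336/10205 → turn -1·90°

0 40/17 5/4 5/68 -5/8 7 -7 W
1 32/29 160/289 16/8381 -80/289 8 -7 N
2 80/137 80/113 6440/15481 -40/113 8 -8 E
3 160/257 160/101 33040/25957 -80/101 9 -8 S
4 8/5 20/17 32/85 -10/17 9 -9 W
5 160/157 32/65 -176/10205 -16/65 10 -9 N
final 10 -10 E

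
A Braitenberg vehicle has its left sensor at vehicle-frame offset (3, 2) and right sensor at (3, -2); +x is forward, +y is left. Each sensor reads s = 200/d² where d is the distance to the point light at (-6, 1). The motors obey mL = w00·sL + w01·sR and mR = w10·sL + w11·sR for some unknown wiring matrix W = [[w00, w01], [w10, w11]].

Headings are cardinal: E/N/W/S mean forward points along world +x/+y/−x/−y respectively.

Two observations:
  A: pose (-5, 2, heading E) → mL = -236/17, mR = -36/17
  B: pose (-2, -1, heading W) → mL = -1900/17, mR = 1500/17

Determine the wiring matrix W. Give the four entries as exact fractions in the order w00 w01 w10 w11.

-1 -1/2 -1 1/2

obs A: pose=(-5,2,E) → sL=8, sR=200/17, mL=-236/17, mR=-36/17
obs B: pose=(-2,-1,W) → sL=200/17, sR=200, mL=-1900/17, mR=1500/17
sensor matrix S = [[8, 200/17], [200/17, 200]]; det S = 422400/289
solve [mL_A; mL_B] = S·[w00; w01] and [mR_A; mR_B] = S·[w10; w11]:
  w00 = -1, w01 = -1/2, w10 = -1, w11 = 1/2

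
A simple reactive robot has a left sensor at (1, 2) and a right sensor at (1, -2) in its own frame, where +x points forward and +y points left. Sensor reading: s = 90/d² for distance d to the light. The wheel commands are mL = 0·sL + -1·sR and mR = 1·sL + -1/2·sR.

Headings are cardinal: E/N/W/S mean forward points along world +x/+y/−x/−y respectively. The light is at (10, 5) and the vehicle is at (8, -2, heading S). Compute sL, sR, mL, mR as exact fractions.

45/32 9/8 -9/8 27/32

left sensor world pos  = (10, -3); dL² = 64
right sensor world pos = (6, -3); dR² = 80
sL = 90/64 = 45/32
sR = 90/80 = 9/8
mL = 0·sL + -1·sR = -9/8
mR = 1·sL + -1/2·sR = 27/32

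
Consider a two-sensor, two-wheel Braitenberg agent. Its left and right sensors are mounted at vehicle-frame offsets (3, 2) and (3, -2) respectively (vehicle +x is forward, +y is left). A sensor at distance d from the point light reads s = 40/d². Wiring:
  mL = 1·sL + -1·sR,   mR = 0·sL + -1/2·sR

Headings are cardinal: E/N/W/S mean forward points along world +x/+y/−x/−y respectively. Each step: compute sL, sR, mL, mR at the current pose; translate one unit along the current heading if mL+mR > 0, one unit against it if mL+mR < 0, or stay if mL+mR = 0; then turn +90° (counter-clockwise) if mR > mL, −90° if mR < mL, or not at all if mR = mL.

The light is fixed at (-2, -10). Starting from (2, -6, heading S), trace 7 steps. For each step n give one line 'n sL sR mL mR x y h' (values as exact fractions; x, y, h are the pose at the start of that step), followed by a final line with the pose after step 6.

0 40/37 8 -256/37 -4 2 -6 S
1 20/49 20/29 -400/1421 -10/29 2 -5 E
2 40/29 8 -192/29 -4 1 -5 S
3 2/5 10/13 -24/65 -5/13 1 -4 E
4 8/5 40/9 -128/45 -20/9 0 -4 S
5 20/53 4/5 -112/265 -2/5 0 -3 E
6 40/101 40/109 320/11009 -20/109 -1 -3 N
final -1 -4 E

n=0: pose=(2,-6,S); sL=40/37, sR=8; mL=-256/37, mR=-4; mL+mR=-404/37 → advance -1; mR−mL=108/37 → turn +1·90°
n=1: pose=(2,-5,E); sL=20/49, sR=20/29; mL=-400/1421, mR=-10/29; mL+mR=-890/1421 → advance -1; mR−mL=-90/1421 → turn -1·90°
n=2: pose=(1,-5,S); sL=40/29, sR=8; mL=-192/29, mR=-4; mL+mR=-308/29 → advance -1; mR−mL=76/29 → turn +1·90°
n=3: pose=(1,-4,E); sL=2/5, sR=10/13; mL=-24/65, mR=-5/13; mL+mR=-49/65 → advance -1; mR−mL=-1/65 → turn -1·90°
n=4: pose=(0,-4,S); sL=8/5, sR=40/9; mL=-128/45, mR=-20/9; mL+mR=-76/15 → advance -1; mR−mL=28/45 → turn +1·90°
n=5: pose=(0,-3,E); sL=20/53, sR=4/5; mL=-112/265, mR=-2/5; mL+mR=-218/265 → advance -1; mR−mL=6/265 → turn +1·90°
n=6: pose=(-1,-3,N); sL=40/101, sR=40/109; mL=320/11009, mR=-20/109; mL+mR=-1700/11009 → advance -1; mR−mL=-2340/11009 → turn -1·90°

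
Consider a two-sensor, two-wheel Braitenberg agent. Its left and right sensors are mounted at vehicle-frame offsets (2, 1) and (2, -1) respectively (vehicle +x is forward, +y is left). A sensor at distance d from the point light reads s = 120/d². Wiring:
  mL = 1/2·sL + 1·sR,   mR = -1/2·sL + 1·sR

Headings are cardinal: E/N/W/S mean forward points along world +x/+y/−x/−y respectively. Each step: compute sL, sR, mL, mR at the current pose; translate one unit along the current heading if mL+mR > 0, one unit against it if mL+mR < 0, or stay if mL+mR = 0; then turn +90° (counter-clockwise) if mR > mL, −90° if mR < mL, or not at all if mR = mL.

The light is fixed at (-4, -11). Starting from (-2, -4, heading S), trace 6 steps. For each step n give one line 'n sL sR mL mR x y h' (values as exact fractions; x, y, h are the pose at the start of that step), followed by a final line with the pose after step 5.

n=0: pose=(-2,-4,S); sL=60/17, sR=60/13; mL=1410/221, mR=630/221; mL+mR=120/13 → advance +1; mR−mL=-60/17 → turn -1·90°
n=1: pose=(-2,-5,W); sL=24/5, sR=120/49; mL=1188/245, mR=12/245; mL+mR=240/49 → advance +1; mR−mL=-24/5 → turn -1·90°
n=2: pose=(-3,-5,N); sL=15/8, sR=30/17; mL=735/272, mR=225/272; mL+mR=60/17 → advance +1; mR−mL=-15/8 → turn -1·90°
n=3: pose=(-3,-4,E); sL=120/73, sR=8/3; mL=764/219, mR=404/219; mL+mR=16/3 → advance +1; mR−mL=-120/73 → turn -1·90°
n=4: pose=(-2,-4,S); sL=60/17, sR=60/13; mL=1410/221, mR=630/221; mL+mR=120/13 → advance +1; mR−mL=-60/17 → turn -1·90°
n=5: pose=(-2,-5,W); sL=24/5, sR=120/49; mL=1188/245, mR=12/245; mL+mR=240/49 → advance +1; mR−mL=-24/5 → turn -1·90°

0 60/17 60/13 1410/221 630/221 -2 -4 S
1 24/5 120/49 1188/245 12/245 -2 -5 W
2 15/8 30/17 735/272 225/272 -3 -5 N
3 120/73 8/3 764/219 404/219 -3 -4 E
4 60/17 60/13 1410/221 630/221 -2 -4 S
5 24/5 120/49 1188/245 12/245 -2 -5 W
final -3 -5 N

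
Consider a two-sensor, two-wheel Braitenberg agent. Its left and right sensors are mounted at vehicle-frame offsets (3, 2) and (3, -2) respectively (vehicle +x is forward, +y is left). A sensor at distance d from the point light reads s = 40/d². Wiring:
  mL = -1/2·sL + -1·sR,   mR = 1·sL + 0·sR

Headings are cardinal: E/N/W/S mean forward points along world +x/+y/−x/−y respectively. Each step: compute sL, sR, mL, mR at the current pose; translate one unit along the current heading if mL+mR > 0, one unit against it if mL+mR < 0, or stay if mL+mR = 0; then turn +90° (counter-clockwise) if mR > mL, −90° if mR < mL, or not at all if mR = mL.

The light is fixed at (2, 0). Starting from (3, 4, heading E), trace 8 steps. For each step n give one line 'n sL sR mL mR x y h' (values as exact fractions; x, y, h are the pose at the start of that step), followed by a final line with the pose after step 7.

n=0: pose=(3,4,E); sL=10/13, sR=2; mL=-31/13, mR=10/13; mL+mR=-21/13 → advance -1; mR−mL=41/13 → turn +1·90°
n=1: pose=(2,4,N); sL=40/53, sR=40/53; mL=-60/53, mR=40/53; mL+mR=-20/53 → advance -1; mR−mL=100/53 → turn +1·90°
n=2: pose=(2,3,W); sL=4, sR=20/17; mL=-54/17, mR=4; mL+mR=14/17 → advance +1; mR−mL=122/17 → turn +1·90°
n=3: pose=(1,3,S); sL=40, sR=40/9; mL=-220/9, mR=40; mL+mR=140/9 → advance +1; mR−mL=580/9 → turn +1·90°
n=4: pose=(1,2,E); sL=2, sR=10; mL=-11, mR=2; mL+mR=-9 → advance -1; mR−mL=13 → turn +1·90°
n=5: pose=(0,2,N); sL=40/41, sR=8/5; mL=-428/205, mR=40/41; mL+mR=-228/205 → advance -1; mR−mL=628/205 → turn +1·90°
n=6: pose=(0,1,W); sL=20/13, sR=20/17; mL=-430/221, mR=20/13; mL+mR=-90/221 → advance -1; mR−mL=770/221 → turn +1·90°
n=7: pose=(1,1,S); sL=8, sR=40/13; mL=-92/13, mR=8; mL+mR=12/13 → advance +1; mR−mL=196/13 → turn +1·90°

0 10/13 2 -31/13 10/13 3 4 E
1 40/53 40/53 -60/53 40/53 2 4 N
2 4 20/17 -54/17 4 2 3 W
3 40 40/9 -220/9 40 1 3 S
4 2 10 -11 2 1 2 E
5 40/41 8/5 -428/205 40/41 0 2 N
6 20/13 20/17 -430/221 20/13 0 1 W
7 8 40/13 -92/13 8 1 1 S
final 1 0 E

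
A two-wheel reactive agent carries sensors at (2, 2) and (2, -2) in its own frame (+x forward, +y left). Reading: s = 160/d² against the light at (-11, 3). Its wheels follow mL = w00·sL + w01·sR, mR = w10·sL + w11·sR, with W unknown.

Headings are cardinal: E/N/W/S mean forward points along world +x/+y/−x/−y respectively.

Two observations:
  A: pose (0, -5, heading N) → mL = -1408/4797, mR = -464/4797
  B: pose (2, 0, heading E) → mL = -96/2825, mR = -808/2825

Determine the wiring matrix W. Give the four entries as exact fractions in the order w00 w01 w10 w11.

obs A: pose=(0,-5,N) → sL=160/117, sR=32/41, mL=-1408/4797, mR=-464/4797
obs B: pose=(2,0,E) → sL=80/113, sR=16/25, mL=-96/2825, mR=-808/2825
sensor matrix S = [[160/117, 32/41], [80/113, 16/25]]; det S = 874496/2710305
solve [mL_A; mL_B] = S·[w00; w01] and [mR_A; mR_B] = S·[w10; w11]:
  w00 = -1/2, w01 = 1/2, w10 = 1/2, w11 = -1

-1/2 1/2 1/2 -1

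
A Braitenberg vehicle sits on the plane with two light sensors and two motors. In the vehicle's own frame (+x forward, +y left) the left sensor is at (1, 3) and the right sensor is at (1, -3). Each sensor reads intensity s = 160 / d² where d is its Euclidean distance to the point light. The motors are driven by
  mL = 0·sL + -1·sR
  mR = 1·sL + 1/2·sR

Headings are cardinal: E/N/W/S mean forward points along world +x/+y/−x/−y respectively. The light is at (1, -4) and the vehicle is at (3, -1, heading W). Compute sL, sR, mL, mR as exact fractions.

160 160/37 -160/37 6000/37

left sensor world pos  = (2, -4); dL² = 1
right sensor world pos = (2, 2); dR² = 37
sL = 160/1 = 160
sR = 160/37 = 160/37
mL = 0·sL + -1·sR = -160/37
mR = 1·sL + 1/2·sR = 6000/37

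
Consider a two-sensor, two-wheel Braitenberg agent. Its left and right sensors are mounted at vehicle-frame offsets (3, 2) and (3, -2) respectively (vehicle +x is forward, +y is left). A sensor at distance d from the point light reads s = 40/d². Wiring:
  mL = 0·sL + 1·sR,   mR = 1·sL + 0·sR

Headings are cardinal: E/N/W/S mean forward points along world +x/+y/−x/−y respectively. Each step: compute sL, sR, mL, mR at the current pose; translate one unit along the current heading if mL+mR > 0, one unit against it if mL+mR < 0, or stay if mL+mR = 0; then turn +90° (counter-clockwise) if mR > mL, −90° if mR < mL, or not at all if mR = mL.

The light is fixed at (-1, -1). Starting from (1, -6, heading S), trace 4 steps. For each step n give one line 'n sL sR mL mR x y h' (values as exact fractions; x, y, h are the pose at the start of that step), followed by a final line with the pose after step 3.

n=0: pose=(1,-6,S); sL=1/2, sR=5/8; mL=5/8, mR=1/2; mL+mR=9/8 → advance +1; mR−mL=-1/8 → turn -1·90°
n=1: pose=(1,-7,W); sL=8/13, sR=40/17; mL=40/17, mR=8/13; mL+mR=656/221 → advance +1; mR−mL=-384/221 → turn -1·90°
n=2: pose=(0,-7,N); sL=4, sR=20/9; mL=20/9, mR=4; mL+mR=56/9 → advance +1; mR−mL=16/9 → turn +1·90°
n=3: pose=(0,-6,W); sL=40/53, sR=40/13; mL=40/13, mR=40/53; mL+mR=2640/689 → advance +1; mR−mL=-1600/689 → turn -1·90°

0 1/2 5/8 5/8 1/2 1 -6 S
1 8/13 40/17 40/17 8/13 1 -7 W
2 4 20/9 20/9 4 0 -7 N
3 40/53 40/13 40/13 40/53 0 -6 W
final -1 -6 N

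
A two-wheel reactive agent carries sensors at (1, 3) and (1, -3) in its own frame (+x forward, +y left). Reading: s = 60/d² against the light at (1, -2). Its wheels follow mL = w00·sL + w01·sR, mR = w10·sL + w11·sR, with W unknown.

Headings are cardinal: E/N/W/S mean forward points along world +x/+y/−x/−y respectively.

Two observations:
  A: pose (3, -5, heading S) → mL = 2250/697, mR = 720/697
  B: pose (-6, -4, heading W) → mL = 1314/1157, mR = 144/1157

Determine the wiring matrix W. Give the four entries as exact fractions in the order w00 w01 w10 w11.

1 1/2 -1/2 1/2

obs A: pose=(3,-5,S) → sL=60/41, sR=60/17, mL=2250/697, mR=720/697
obs B: pose=(-6,-4,W) → sL=60/89, sR=12/13, mL=1314/1157, mR=144/1157
sensor matrix S = [[60/41, 60/17], [60/89, 12/13]]; det S = -829440/806429
solve [mL_A; mL_B] = S·[w00; w01] and [mR_A; mR_B] = S·[w10; w11]:
  w00 = 1, w01 = 1/2, w10 = -1/2, w11 = 1/2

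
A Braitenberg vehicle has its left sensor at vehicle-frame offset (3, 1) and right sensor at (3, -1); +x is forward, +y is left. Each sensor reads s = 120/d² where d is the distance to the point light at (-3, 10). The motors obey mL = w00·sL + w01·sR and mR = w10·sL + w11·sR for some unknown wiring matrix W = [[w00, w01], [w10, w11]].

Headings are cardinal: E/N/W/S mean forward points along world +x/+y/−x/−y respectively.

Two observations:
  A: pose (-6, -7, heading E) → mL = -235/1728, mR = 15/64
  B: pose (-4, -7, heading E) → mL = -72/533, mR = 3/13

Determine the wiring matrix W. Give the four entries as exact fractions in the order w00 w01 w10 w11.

obs A: pose=(-6,-7,E) → sL=15/32, sR=10/27, mL=-235/1728, mR=15/64
obs B: pose=(-4,-7,E) → sL=6/13, sR=15/41, mL=-72/533, mR=3/13
sensor matrix S = [[15/32, 10/27], [6/13, 15/41]]; det S = 85/153504
solve [mL_A; mL_B] = S·[w00; w01] and [mR_A; mR_B] = S·[w10; w11]:
  w00 = 1/2, w01 = -1, w10 = 1/2, w11 = 0

1/2 -1 1/2 0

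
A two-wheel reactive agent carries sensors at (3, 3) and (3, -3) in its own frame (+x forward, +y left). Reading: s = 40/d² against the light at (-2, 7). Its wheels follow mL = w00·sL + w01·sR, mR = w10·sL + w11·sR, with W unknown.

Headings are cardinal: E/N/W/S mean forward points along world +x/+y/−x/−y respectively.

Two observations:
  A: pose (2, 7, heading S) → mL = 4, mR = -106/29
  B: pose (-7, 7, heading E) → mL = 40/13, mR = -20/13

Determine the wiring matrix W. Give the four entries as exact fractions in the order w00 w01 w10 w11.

obs A: pose=(2,7,S) → sL=20/29, sR=4, mL=4, mR=-106/29
obs B: pose=(-7,7,E) → sL=40/13, sR=40/13, mL=40/13, mR=-20/13
sensor matrix S = [[20/29, 4], [40/13, 40/13]]; det S = -3840/377
solve [mL_A; mL_B] = S·[w00; w01] and [mR_A; mR_B] = S·[w10; w11]:
  w00 = 0, w01 = 1, w10 = 1/2, w11 = -1

0 1 1/2 -1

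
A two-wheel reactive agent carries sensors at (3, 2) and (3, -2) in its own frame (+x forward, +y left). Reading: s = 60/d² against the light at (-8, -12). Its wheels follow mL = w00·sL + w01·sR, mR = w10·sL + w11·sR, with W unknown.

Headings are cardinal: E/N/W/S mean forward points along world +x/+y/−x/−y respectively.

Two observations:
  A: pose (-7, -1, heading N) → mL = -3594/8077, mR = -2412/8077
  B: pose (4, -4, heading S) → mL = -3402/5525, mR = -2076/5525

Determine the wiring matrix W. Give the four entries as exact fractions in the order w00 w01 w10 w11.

-1/2 -1 -1/2 -1/2

obs A: pose=(-7,-1,N) → sL=60/197, sR=12/41, mL=-3594/8077, mR=-2412/8077
obs B: pose=(4,-4,S) → sL=60/221, sR=12/25, mL=-3402/5525, mR=-2076/5525
sensor matrix S = [[60/197, 12/41], [60/221, 12/25]]; det S = 595584/8925085
solve [mL_A; mL_B] = S·[w00; w01] and [mR_A; mR_B] = S·[w10; w11]:
  w00 = -1/2, w01 = -1, w10 = -1/2, w11 = -1/2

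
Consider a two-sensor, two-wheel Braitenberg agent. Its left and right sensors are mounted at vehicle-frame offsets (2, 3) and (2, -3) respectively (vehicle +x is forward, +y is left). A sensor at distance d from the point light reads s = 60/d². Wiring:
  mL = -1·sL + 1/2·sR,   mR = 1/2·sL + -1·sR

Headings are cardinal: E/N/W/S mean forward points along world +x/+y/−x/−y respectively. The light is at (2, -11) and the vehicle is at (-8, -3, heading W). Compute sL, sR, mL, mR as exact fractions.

60/169 12/53 -2166/8957 -438/8957

left sensor world pos  = (-10, -6); dL² = 169
right sensor world pos = (-10, 0); dR² = 265
sL = 60/169 = 60/169
sR = 60/265 = 12/53
mL = -1·sL + 1/2·sR = -2166/8957
mR = 1/2·sL + -1·sR = -438/8957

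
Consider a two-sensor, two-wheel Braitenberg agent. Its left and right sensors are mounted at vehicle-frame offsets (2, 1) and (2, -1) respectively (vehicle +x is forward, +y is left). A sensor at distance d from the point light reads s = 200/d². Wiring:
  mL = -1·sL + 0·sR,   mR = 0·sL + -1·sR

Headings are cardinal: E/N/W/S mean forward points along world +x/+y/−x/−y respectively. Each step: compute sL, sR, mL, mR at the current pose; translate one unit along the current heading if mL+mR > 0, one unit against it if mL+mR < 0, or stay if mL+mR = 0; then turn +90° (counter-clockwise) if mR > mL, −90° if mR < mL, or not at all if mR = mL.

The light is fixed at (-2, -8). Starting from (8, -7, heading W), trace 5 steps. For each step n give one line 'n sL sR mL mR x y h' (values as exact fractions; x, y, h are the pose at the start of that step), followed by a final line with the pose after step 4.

0 25/8 50/17 -25/8 -50/17 8 -7 W
1 40/29 200/101 -40/29 -200/101 9 -7 S
2 100/41 20/9 -100/41 -20/9 9 -6 W
3 200/169 200/121 -200/169 -200/121 10 -6 S
4 25/13 50/29 -25/13 -50/29 10 -5 W
final 11 -5 S

n=0: pose=(8,-7,W); sL=25/8, sR=50/17; mL=-25/8, mR=-50/17; mL+mR=-825/136 → advance -1; mR−mL=25/136 → turn +1·90°
n=1: pose=(9,-7,S); sL=40/29, sR=200/101; mL=-40/29, mR=-200/101; mL+mR=-9840/2929 → advance -1; mR−mL=-1760/2929 → turn -1·90°
n=2: pose=(9,-6,W); sL=100/41, sR=20/9; mL=-100/41, mR=-20/9; mL+mR=-1720/369 → advance -1; mR−mL=80/369 → turn +1·90°
n=3: pose=(10,-6,S); sL=200/169, sR=200/121; mL=-200/169, mR=-200/121; mL+mR=-58000/20449 → advance -1; mR−mL=-9600/20449 → turn -1·90°
n=4: pose=(10,-5,W); sL=25/13, sR=50/29; mL=-25/13, mR=-50/29; mL+mR=-1375/377 → advance -1; mR−mL=75/377 → turn +1·90°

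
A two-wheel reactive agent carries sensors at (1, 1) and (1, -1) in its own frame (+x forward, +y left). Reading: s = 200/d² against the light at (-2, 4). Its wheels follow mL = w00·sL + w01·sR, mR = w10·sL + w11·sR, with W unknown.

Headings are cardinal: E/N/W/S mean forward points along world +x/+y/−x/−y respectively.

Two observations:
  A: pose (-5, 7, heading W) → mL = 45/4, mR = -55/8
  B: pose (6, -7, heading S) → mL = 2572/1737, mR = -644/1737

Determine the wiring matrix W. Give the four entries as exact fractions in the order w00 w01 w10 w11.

obs A: pose=(-5,7,W) → sL=10, sR=25/4, mL=45/4, mR=-55/8
obs B: pose=(6,-7,S) → sL=8/9, sR=200/193, mL=2572/1737, mR=-644/1737
sensor matrix S = [[10, 25/4], [8/9, 200/193]]; det S = 8350/1737
solve [mL_A; mL_B] = S·[w00; w01] and [mR_A; mR_B] = S·[w10; w11]:
  w00 = 1/2, w01 = 1, w10 = -1, w11 = 1/2

1/2 1 -1 1/2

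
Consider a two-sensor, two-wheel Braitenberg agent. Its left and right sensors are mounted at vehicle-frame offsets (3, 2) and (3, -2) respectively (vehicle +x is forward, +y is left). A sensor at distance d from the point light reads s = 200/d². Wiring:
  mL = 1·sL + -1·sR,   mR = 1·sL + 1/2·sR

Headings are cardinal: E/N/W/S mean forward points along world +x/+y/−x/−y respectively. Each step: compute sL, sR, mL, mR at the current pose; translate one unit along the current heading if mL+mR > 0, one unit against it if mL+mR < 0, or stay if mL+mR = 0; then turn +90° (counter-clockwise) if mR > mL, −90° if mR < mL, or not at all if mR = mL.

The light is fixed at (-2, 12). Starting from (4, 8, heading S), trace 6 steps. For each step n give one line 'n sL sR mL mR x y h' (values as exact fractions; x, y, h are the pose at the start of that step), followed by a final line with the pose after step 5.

n=0: pose=(4,8,S); sL=200/113, sR=40/13; mL=-1920/1469, mR=4860/1469; mL+mR=2940/1469 → advance +1; mR−mL=60/13 → turn +1·90°
n=1: pose=(4,7,E); sL=20/9, sR=20/13; mL=80/117, mR=350/117; mL+mR=430/117 → advance +1; mR−mL=30/13 → turn +1·90°
n=2: pose=(5,7,N); sL=200/29, sR=40/17; mL=2240/493, mR=3980/493; mL+mR=6220/493 → advance +1; mR−mL=60/17 → turn +1·90°
n=3: pose=(5,8,W); sL=50/13, sR=10; mL=-80/13, mR=115/13; mL+mR=35/13 → advance +1; mR−mL=15 → turn +1·90°
n=4: pose=(4,8,S); sL=200/113, sR=40/13; mL=-1920/1469, mR=4860/1469; mL+mR=2940/1469 → advance +1; mR−mL=60/13 → turn +1·90°
n=5: pose=(4,7,E); sL=20/9, sR=20/13; mL=80/117, mR=350/117; mL+mR=430/117 → advance +1; mR−mL=30/13 → turn +1·90°

0 200/113 40/13 -1920/1469 4860/1469 4 8 S
1 20/9 20/13 80/117 350/117 4 7 E
2 200/29 40/17 2240/493 3980/493 5 7 N
3 50/13 10 -80/13 115/13 5 8 W
4 200/113 40/13 -1920/1469 4860/1469 4 8 S
5 20/9 20/13 80/117 350/117 4 7 E
final 5 7 N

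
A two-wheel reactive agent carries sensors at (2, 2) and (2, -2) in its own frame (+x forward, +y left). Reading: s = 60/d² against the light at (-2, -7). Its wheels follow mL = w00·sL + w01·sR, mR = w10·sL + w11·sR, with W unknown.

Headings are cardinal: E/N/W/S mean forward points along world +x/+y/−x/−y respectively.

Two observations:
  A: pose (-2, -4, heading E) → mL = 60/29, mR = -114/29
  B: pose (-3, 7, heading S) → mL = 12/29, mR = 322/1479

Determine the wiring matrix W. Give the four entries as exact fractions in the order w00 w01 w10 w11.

obs A: pose=(-2,-4,E) → sL=60/29, sR=12, mL=60/29, mR=-114/29
obs B: pose=(-3,7,S) → sL=12/29, sR=20/51, mL=12/29, mR=322/1479
sensor matrix S = [[60/29, 12], [12/29, 20/51]]; det S = -2048/493
solve [mL_A; mL_B] = S·[w00; w01] and [mR_A; mR_B] = S·[w10; w11]:
  w00 = 1, w01 = 0, w10 = 1, w11 = -1/2

1 0 1 -1/2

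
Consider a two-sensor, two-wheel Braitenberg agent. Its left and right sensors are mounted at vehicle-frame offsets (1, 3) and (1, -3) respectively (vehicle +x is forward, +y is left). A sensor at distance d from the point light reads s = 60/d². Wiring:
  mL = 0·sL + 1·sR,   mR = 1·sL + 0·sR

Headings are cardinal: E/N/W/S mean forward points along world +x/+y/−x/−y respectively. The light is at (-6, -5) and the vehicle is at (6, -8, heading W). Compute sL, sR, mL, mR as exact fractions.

60/157 60/121 60/121 60/157

left sensor world pos  = (5, -11); dL² = 157
right sensor world pos = (5, -5); dR² = 121
sL = 60/157 = 60/157
sR = 60/121 = 60/121
mL = 0·sL + 1·sR = 60/121
mR = 1·sL + 0·sR = 60/157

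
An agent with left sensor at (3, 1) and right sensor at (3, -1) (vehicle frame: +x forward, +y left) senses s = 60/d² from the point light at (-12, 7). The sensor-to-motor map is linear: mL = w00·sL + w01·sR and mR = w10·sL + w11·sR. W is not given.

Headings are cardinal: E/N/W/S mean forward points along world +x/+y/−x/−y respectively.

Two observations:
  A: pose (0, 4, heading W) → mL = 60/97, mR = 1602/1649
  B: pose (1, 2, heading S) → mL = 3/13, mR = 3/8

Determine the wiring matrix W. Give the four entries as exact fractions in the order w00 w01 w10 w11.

1 0 1 1/2

obs A: pose=(0,4,W) → sL=60/97, sR=12/17, mL=60/97, mR=1602/1649
obs B: pose=(1,2,S) → sL=3/13, sR=15/52, mL=3/13, mR=3/8
sensor matrix S = [[60/97, 12/17], [3/13, 15/52]]; det S = 333/21437
solve [mL_A; mL_B] = S·[w00; w01] and [mR_A; mR_B] = S·[w10; w11]:
  w00 = 1, w01 = 0, w10 = 1, w11 = 1/2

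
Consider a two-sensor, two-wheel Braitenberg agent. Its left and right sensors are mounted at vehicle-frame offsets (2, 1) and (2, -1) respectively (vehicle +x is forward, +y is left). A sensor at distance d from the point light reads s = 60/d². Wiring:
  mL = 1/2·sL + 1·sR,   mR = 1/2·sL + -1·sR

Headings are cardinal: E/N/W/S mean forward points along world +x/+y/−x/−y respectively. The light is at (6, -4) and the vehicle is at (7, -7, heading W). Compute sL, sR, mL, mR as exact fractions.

left sensor world pos  = (5, -8); dL² = 17
right sensor world pos = (5, -6); dR² = 5
sL = 60/17 = 60/17
sR = 60/5 = 12
mL = 1/2·sL + 1·sR = 234/17
mR = 1/2·sL + -1·sR = -174/17

60/17 12 234/17 -174/17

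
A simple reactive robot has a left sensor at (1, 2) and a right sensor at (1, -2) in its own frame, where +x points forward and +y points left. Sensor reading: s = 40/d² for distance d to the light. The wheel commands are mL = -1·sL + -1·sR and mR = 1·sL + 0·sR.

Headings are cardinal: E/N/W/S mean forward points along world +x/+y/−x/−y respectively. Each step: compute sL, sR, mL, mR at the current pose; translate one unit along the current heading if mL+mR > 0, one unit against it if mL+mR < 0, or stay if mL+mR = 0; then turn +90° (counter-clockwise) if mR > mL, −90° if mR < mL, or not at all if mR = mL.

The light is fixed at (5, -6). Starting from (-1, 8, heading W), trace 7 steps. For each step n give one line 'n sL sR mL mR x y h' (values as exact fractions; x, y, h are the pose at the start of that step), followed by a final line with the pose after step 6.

n=0: pose=(-1,8,W); sL=40/193, sR=8/61; mL=-3984/11773, mR=40/193; mL+mR=-8/61 → advance -1; mR−mL=6424/11773 → turn +1·90°
n=1: pose=(0,8,S); sL=20/89, sR=20/109; mL=-3960/9701, mR=20/89; mL+mR=-20/109 → advance -1; mR−mL=6140/9701 → turn +1·90°
n=2: pose=(0,9,E); sL=8/61, sR=8/37; mL=-784/2257, mR=8/61; mL+mR=-8/37 → advance -1; mR−mL=1080/2257 → turn +1·90°
n=3: pose=(-1,9,N); sL=1/8, sR=5/34; mL=-37/136, mR=1/8; mL+mR=-5/34 → advance -1; mR−mL=27/68 → turn +1·90°
n=4: pose=(-1,8,W); sL=40/193, sR=8/61; mL=-3984/11773, mR=40/193; mL+mR=-8/61 → advance -1; mR−mL=6424/11773 → turn +1·90°
n=5: pose=(0,8,S); sL=20/89, sR=20/109; mL=-3960/9701, mR=20/89; mL+mR=-20/109 → advance -1; mR−mL=6140/9701 → turn +1·90°
n=6: pose=(0,9,E); sL=8/61, sR=8/37; mL=-784/2257, mR=8/61; mL+mR=-8/37 → advance -1; mR−mL=1080/2257 → turn +1·90°

0 40/193 8/61 -3984/11773 40/193 -1 8 W
1 20/89 20/109 -3960/9701 20/89 0 8 S
2 8/61 8/37 -784/2257 8/61 0 9 E
3 1/8 5/34 -37/136 1/8 -1 9 N
4 40/193 8/61 -3984/11773 40/193 -1 8 W
5 20/89 20/109 -3960/9701 20/89 0 8 S
6 8/61 8/37 -784/2257 8/61 0 9 E
final -1 9 N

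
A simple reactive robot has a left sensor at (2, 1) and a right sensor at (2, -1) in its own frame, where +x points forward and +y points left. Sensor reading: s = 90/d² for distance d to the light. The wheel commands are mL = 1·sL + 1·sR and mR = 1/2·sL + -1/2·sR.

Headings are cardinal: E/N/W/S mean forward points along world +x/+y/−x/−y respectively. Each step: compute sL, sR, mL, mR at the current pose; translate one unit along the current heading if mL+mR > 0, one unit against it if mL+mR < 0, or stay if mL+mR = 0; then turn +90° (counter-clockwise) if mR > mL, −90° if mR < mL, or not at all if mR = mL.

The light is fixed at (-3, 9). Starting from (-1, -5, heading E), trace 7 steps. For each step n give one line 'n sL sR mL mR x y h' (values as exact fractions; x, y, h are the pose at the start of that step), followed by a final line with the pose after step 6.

n=0: pose=(-1,-5,E); sL=18/37, sR=90/241; mL=7668/8917, mR=504/8917; mL+mR=8172/8917 → advance +1; mR−mL=-7164/8917 → turn -1·90°
n=1: pose=(0,-5,S); sL=45/136, sR=9/26; mL=1197/1768, mR=-27/3536; mL+mR=2367/3536 → advance +1; mR−mL=-2421/3536 → turn -1·90°
n=2: pose=(0,-6,W); sL=90/257, sR=90/197; mL=40860/50629, mR=-2700/50629; mL+mR=38160/50629 → advance +1; mR−mL=-43560/50629 → turn -1·90°
n=3: pose=(-1,-6,N); sL=9/17, sR=45/89; mL=1566/1513, mR=18/1513; mL+mR=1584/1513 → advance +1; mR−mL=-1548/1513 → turn -1·90°
n=4: pose=(-1,-5,E); sL=18/37, sR=90/241; mL=7668/8917, mR=504/8917; mL+mR=8172/8917 → advance +1; mR−mL=-7164/8917 → turn -1·90°
n=5: pose=(0,-5,S); sL=45/136, sR=9/26; mL=1197/1768, mR=-27/3536; mL+mR=2367/3536 → advance +1; mR−mL=-2421/3536 → turn -1·90°
n=6: pose=(0,-6,W); sL=90/257, sR=90/197; mL=40860/50629, mR=-2700/50629; mL+mR=38160/50629 → advance +1; mR−mL=-43560/50629 → turn -1·90°

0 18/37 90/241 7668/8917 504/8917 -1 -5 E
1 45/136 9/26 1197/1768 -27/3536 0 -5 S
2 90/257 90/197 40860/50629 -2700/50629 0 -6 W
3 9/17 45/89 1566/1513 18/1513 -1 -6 N
4 18/37 90/241 7668/8917 504/8917 -1 -5 E
5 45/136 9/26 1197/1768 -27/3536 0 -5 S
6 90/257 90/197 40860/50629 -2700/50629 0 -6 W
final -1 -6 N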